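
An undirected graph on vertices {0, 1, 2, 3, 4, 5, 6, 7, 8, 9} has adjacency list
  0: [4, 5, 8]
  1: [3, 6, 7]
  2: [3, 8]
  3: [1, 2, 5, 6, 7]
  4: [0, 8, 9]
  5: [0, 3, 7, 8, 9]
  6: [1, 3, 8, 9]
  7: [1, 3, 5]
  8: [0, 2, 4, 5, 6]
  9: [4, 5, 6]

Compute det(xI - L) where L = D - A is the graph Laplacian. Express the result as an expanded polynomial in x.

Reading degrees in the order [0, 1, 2, 3, 4, 5, 6, 7, 8, 9] gives [3, 3, 2, 5, 3, 5, 4, 3, 5, 3]; set D = diag(3, 3, 2, 5, 3, 5, 4, 3, 5, 3) and form L = D - A. L has integer entries, so p(x) = det(xI - L) has integer coefficients. Expanding the determinant yields x^10 - 36x^9 + 560x^8 - 4932x^7 + 27047x^6 - 95548x^5 + 216823x^4 - 303786x^3 + 237604x^2 - 78760x. The coefficient of x^9 equals -trace(L) = -36, matching the sum of degrees. The largest eigenvalue, 7.3697, is at most the vertex count 10.

x^10 - 36x^9 + 560x^8 - 4932x^7 + 27047x^6 - 95548x^5 + 216823x^4 - 303786x^3 + 237604x^2 - 78760x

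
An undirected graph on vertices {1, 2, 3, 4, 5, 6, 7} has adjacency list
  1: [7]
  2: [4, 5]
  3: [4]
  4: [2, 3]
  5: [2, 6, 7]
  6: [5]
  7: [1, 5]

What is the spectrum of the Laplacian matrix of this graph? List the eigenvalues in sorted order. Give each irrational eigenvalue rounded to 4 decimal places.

Each diagonal entry of L is the vertex degree and each off-diagonal entry is -1 where an edge is present, 0 otherwise; in the order [1, 2, 3, 4, 5, 6, 7] the diagonal is [1, 2, 1, 2, 3, 1, 2]. Diagonalising L (or applying a numerical eigensolver to the 7x7 matrix) gives the spectrum above.

[0, 0.2603, 0.6262, 1.4055, 2.2742, 3.0996, 4.3342]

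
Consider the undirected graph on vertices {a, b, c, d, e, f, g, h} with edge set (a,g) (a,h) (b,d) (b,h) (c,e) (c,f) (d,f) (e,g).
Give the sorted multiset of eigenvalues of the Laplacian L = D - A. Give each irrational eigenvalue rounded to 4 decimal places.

[0, 0.5858, 0.5858, 2, 2, 3.4142, 3.4142, 4]

With the vertex order [a, b, c, d, e, f, g, h], the degrees are [2, 2, 2, 2, 2, 2, 2, 2], giving D = diag(2, 2, 2, 2, 2, 2, 2, 2) and L = D - A. L is symmetric positive semidefinite, so every eigenvalue is real and nonnegative. The single zero eigenvalue shows the graph is connected. The largest eigenvalue, 4, is at most the vertex count 8. By the matrix-tree theorem the graph has (1/8) * product of the nonzero eigenvalues = 8 spanning trees.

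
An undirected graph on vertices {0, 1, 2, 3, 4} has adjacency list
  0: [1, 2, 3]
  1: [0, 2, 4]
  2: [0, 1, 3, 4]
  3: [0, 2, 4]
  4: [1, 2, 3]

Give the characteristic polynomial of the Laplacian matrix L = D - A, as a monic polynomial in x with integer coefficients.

Each diagonal entry of L is the vertex degree and each off-diagonal entry is -1 where an edge is present, 0 otherwise; in the order [0, 1, 2, 3, 4] the diagonal is [3, 3, 4, 3, 3]. L has integer entries, so p(x) = det(xI - L) has integer coefficients. Expanding the determinant yields x^5 - 16x^4 + 94x^3 - 240x^2 + 225x. Since p(0) = det(-L) = 0, x divides p(x). There is one zero in the spectrum, matching the 1 component.

x^5 - 16x^4 + 94x^3 - 240x^2 + 225x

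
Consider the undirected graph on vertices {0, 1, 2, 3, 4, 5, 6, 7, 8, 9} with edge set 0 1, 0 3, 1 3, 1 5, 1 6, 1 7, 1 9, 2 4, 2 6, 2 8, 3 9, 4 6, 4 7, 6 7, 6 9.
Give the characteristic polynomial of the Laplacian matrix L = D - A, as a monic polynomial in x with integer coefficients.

With the vertex order [0, 1, 2, 3, 4, 5, 6, 7, 8, 9], the degrees are [2, 6, 3, 3, 3, 1, 5, 3, 1, 3], giving D = diag(2, 6, 3, 3, 3, 1, 5, 3, 1, 3) and L = D - A. L has integer entries, so p(x) = det(xI - L) has integer coefficients. Expanding the determinant yields x^10 - 30x^9 + 379x^8 - 2632x^7 + 10998x^6 - 28432x^5 + 44999x^4 - 41534x^3 + 20024x^2 - 3770x. The constant term is 0 because L is singular (the all-ones vector lies in its kernel). By the matrix-tree theorem the graph has (1/10) * product of the nonzero eigenvalues = 377 spanning trees. There is one zero in the spectrum, matching the 1 component.

x^10 - 30x^9 + 379x^8 - 2632x^7 + 10998x^6 - 28432x^5 + 44999x^4 - 41534x^3 + 20024x^2 - 3770x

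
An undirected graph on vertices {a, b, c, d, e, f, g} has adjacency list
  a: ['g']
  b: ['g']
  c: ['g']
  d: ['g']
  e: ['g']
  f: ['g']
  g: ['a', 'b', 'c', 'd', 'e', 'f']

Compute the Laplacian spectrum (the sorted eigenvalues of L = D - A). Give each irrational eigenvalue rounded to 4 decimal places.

[0, 1, 1, 1, 1, 1, 7]

With the vertex order [a, b, c, d, e, f, g], the degrees are [1, 1, 1, 1, 1, 1, 6], giving D = diag(1, 1, 1, 1, 1, 1, 6) and L = D - A. L is symmetric positive semidefinite, so every eigenvalue is real and nonnegative. The single zero eigenvalue shows the graph is connected. By the matrix-tree theorem the graph has (1/7) * product of the nonzero eigenvalues = 1 spanning tree. The largest eigenvalue, 7, is at most the vertex count 7.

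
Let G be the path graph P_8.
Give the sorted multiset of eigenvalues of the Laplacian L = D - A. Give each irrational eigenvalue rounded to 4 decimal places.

The graph has 8 vertices and degree multiset [2, 2, 2, 2, 2, 2, 1, 1]; D is the diagonal matrix of degrees and L = D - A. Since every row of L sums to 0, the all-ones vector is in the kernel and 0 is an eigenvalue. The single zero eigenvalue shows the graph is connected. The eigenvalues sum to 14, which equals trace(L) = 2|E|.

[0, 0.1522, 0.5858, 1.2346, 2, 2.7654, 3.4142, 3.8478]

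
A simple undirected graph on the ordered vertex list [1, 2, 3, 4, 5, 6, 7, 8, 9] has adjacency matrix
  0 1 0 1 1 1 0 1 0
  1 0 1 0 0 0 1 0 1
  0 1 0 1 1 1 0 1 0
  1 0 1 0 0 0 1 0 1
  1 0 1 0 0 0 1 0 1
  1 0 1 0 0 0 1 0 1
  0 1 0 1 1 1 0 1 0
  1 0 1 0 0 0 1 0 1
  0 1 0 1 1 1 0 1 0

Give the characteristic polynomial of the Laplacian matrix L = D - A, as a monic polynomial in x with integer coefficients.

With the vertex order [1, 2, 3, 4, 5, 6, 7, 8, 9], the degrees are [5, 4, 5, 4, 4, 4, 5, 4, 5], giving D = diag(5, 4, 5, 4, 4, 4, 5, 4, 5) and L = D - A. Computing det(xI - L) by cofactor expansion (or equivalently via sum-over-permutations) gives x^9 - 40x^8 + 690x^7 - 6720x^6 + 40485x^5 - 154704x^4 + 366560x^3 - 492800x^2 + 288000x. The constant term is 0 because L is singular (the all-ones vector lies in its kernel). The largest eigenvalue, 9, is at most the vertex count 9.

x^9 - 40x^8 + 690x^7 - 6720x^6 + 40485x^5 - 154704x^4 + 366560x^3 - 492800x^2 + 288000x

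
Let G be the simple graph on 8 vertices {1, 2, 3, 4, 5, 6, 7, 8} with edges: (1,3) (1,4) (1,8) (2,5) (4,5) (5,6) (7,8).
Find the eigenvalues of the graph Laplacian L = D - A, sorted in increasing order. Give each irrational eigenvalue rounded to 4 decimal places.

With the vertex order [1, 2, 3, 4, 5, 6, 7, 8], the degrees are [3, 1, 1, 2, 3, 1, 1, 2], giving D = diag(3, 1, 1, 2, 3, 1, 1, 2) and L = D - A. Diagonalising L (or applying a numerical eigensolver to the 8x8 matrix) gives the spectrum above. The single zero eigenvalue shows the graph is connected. The eigenvalues sum to 14, which equals trace(L) = 2|E|.

[0, 0.2137, 0.6177, 1, 1.4977, 2.3537, 3.8408, 4.4763]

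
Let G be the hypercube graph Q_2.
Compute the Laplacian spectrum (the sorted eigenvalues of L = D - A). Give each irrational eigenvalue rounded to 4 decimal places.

[0, 2, 2, 4]

The graph has 4 vertices and degree multiset [2, 2, 2, 2]; D is the diagonal matrix of degrees and L = D - A. The multiplicity of 0 as a Laplacian eigenvalue equals the number of connected components.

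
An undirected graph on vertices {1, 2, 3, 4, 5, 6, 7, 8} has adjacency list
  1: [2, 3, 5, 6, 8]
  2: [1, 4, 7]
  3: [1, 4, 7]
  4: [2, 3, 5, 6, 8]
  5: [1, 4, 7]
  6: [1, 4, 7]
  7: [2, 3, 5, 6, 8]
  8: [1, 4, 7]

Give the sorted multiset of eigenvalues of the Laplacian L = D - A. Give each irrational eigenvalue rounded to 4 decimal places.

[0, 3, 3, 3, 3, 5, 5, 8]

With the vertex order [1, 2, 3, 4, 5, 6, 7, 8], the degrees are [5, 3, 3, 5, 3, 3, 5, 3], giving D = diag(5, 3, 3, 5, 3, 3, 5, 3) and L = D - A. L is symmetric positive semidefinite, so every eigenvalue is real and nonnegative. The single zero eigenvalue shows the graph is connected. The largest eigenvalue, 8, is at most the vertex count 8. By the matrix-tree theorem the graph has (1/8) * product of the nonzero eigenvalues = 2025 spanning trees.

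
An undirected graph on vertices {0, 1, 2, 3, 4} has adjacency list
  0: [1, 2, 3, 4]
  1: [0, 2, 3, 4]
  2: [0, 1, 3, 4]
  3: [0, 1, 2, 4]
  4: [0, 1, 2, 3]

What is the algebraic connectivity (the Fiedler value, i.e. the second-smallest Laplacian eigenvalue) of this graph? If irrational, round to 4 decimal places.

With the vertex order [0, 1, 2, 3, 4], the degrees are [4, 4, 4, 4, 4], giving D = diag(4, 4, 4, 4, 4) and L = D - A. The smallest Laplacian eigenvalue is always 0. The next one, lambda_2 = 5, measures how hard the graph is to disconnect: larger values mean better connectivity. By the matrix-tree theorem the graph has (1/5) * product of the nonzero eigenvalues = 125 spanning trees. There is one zero in the spectrum, matching the 1 component.

5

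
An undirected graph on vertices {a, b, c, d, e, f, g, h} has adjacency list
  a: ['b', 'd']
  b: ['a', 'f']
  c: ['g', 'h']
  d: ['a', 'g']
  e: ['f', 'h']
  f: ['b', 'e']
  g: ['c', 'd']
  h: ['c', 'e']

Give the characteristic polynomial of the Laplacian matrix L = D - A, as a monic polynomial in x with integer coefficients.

x^8 - 16x^7 + 104x^6 - 352x^5 + 660x^4 - 672x^3 + 336x^2 - 64x

With the vertex order [a, b, c, d, e, f, g, h], the degrees are [2, 2, 2, 2, 2, 2, 2, 2], giving D = diag(2, 2, 2, 2, 2, 2, 2, 2) and L = D - A. L has integer entries, so p(x) = det(xI - L) has integer coefficients. Expanding the determinant yields x^8 - 16x^7 + 104x^6 - 352x^5 + 660x^4 - 672x^3 + 336x^2 - 64x. Since p(0) = det(-L) = 0, x divides p(x). There is one zero in the spectrum, matching the 1 component. By the matrix-tree theorem the graph has (1/8) * product of the nonzero eigenvalues = 8 spanning trees.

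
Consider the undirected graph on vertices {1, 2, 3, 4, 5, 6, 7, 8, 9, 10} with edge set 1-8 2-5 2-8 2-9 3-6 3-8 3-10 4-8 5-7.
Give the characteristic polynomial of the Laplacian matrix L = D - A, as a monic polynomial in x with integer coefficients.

x^10 - 18x^9 + 131x^8 - 502x^7 + 1108x^6 - 1454x^5 + 1133x^4 - 504x^3 + 115x^2 - 10x

Reading degrees in the order [1, 2, 3, 4, 5, 6, 7, 8, 9, 10] gives [1, 3, 3, 1, 2, 1, 1, 4, 1, 1]; set D = diag(1, 3, 3, 1, 2, 1, 1, 4, 1, 1) and form L = D - A. Computing det(xI - L) by cofactor expansion (or equivalently via sum-over-permutations) gives x^10 - 18x^9 + 131x^8 - 502x^7 + 1108x^6 - 1454x^5 + 1133x^4 - 504x^3 + 115x^2 - 10x. The coefficient of x^9 equals -trace(L) = -18, matching the sum of degrees. The largest eigenvalue, 5.4627, is at most the vertex count 10. There is one zero in the spectrum, matching the 1 component.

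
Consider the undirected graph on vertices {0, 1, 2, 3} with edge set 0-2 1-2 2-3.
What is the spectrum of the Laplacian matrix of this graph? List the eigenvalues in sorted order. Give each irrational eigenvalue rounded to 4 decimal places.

Each diagonal entry of L is the vertex degree and each off-diagonal entry is -1 where an edge is present, 0 otherwise; in the order [0, 1, 2, 3] the diagonal is [1, 1, 3, 1]. The multiplicity of 0 as a Laplacian eigenvalue equals the number of connected components. The eigenvalues sum to 6, which equals trace(L) = 2|E|. The largest eigenvalue, 4, is at most the vertex count 4.

[0, 1, 1, 4]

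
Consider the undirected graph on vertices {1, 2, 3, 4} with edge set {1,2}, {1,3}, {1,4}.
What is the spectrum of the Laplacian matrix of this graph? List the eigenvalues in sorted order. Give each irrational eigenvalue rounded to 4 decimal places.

Each diagonal entry of L is the vertex degree and each off-diagonal entry is -1 where an edge is present, 0 otherwise; in the order [1, 2, 3, 4] the diagonal is [3, 1, 1, 1]. Diagonalising L (or applying a numerical eigensolver to the 4x4 matrix) gives the spectrum above. The single zero eigenvalue shows the graph is connected. There is one zero in the spectrum, matching the 1 component.

[0, 1, 1, 4]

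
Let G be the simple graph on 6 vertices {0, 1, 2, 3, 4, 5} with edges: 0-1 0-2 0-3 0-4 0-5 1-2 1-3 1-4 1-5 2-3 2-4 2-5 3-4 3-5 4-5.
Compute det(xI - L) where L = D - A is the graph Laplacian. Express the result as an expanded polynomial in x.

x^6 - 30x^5 + 360x^4 - 2160x^3 + 6480x^2 - 7776x

Each diagonal entry of L is the vertex degree and each off-diagonal entry is -1 where an edge is present, 0 otherwise; in the order [0, 1, 2, 3, 4, 5] the diagonal is [5, 5, 5, 5, 5, 5]. Computing det(xI - L) by cofactor expansion (or equivalently via sum-over-permutations) gives x^6 - 30x^5 + 360x^4 - 2160x^3 + 6480x^2 - 7776x. The constant term is 0 because L is singular (the all-ones vector lies in its kernel). By the matrix-tree theorem the graph has (1/6) * product of the nonzero eigenvalues = 1296 spanning trees.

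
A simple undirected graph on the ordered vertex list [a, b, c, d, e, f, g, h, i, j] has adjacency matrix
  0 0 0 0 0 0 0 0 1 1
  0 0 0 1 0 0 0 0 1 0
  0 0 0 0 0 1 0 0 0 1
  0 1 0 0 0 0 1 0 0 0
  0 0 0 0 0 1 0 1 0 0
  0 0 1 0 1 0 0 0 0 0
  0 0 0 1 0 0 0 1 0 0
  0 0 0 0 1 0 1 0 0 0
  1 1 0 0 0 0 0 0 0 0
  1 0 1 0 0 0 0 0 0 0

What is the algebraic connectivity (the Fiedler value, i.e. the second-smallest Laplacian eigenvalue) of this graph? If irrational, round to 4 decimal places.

With the vertex order [a, b, c, d, e, f, g, h, i, j], the degrees are [2, 2, 2, 2, 2, 2, 2, 2, 2, 2], giving D = diag(2, 2, 2, 2, 2, 2, 2, 2, 2, 2) and L = D - A. Computing the eigenvalues of L and sorting gives [0, 0.3820, 0.3820, 1.3820, 1.3820, 2.6180, 2.6180, 3.6180, 3.6180, 4]. The Fiedler value lambda_2 = 0.3820 is strictly positive, so the graph is connected. There is one zero in the spectrum, matching the 1 component. By the matrix-tree theorem the graph has (1/10) * product of the nonzero eigenvalues = 10 spanning trees.

0.3820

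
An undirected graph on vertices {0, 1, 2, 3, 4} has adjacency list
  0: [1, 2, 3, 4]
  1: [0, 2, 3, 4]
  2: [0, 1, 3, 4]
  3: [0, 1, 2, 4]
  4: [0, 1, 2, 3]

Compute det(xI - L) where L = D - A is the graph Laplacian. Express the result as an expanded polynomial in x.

x^5 - 20x^4 + 150x^3 - 500x^2 + 625x

With the vertex order [0, 1, 2, 3, 4], the degrees are [4, 4, 4, 4, 4], giving D = diag(4, 4, 4, 4, 4) and L = D - A. L has integer entries, so p(x) = det(xI - L) has integer coefficients. Expanding the determinant yields x^5 - 20x^4 + 150x^3 - 500x^2 + 625x. Since p(0) = det(-L) = 0, x divides p(x). The largest eigenvalue, 5, is at most the vertex count 5.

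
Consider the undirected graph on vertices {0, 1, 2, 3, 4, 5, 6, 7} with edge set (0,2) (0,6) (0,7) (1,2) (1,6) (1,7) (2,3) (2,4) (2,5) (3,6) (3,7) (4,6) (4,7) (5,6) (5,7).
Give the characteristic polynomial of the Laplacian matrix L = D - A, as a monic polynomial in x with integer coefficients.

x^8 - 30x^7 + 375x^6 - 2540x^5 + 10095x^4 - 23598x^3 + 30105x^2 - 16200x

Each diagonal entry of L is the vertex degree and each off-diagonal entry is -1 where an edge is present, 0 otherwise; in the order [0, 1, 2, 3, 4, 5, 6, 7] the diagonal is [3, 3, 5, 3, 3, 3, 5, 5]. The eigenvalues of L are [0, 3, 3, 3, 3, 5, 5, 8]; the characteristic polynomial is the product of (x - lambda_i), which multiplies out to x^8 - 30x^7 + 375x^6 - 2540x^5 + 10095x^4 - 23598x^3 + 30105x^2 - 16200x. The constant term is 0 because L is singular (the all-ones vector lies in its kernel). The eigenvalues sum to 30, which equals trace(L) = 2|E|. By the matrix-tree theorem the graph has (1/8) * product of the nonzero eigenvalues = 2025 spanning trees.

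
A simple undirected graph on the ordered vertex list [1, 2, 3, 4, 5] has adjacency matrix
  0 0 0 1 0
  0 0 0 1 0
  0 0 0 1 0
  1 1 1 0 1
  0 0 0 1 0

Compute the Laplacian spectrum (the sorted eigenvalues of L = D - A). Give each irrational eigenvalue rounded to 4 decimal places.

Each diagonal entry of L is the vertex degree and each off-diagonal entry is -1 where an edge is present, 0 otherwise; in the order [1, 2, 3, 4, 5] the diagonal is [1, 1, 1, 4, 1]. Since every row of L sums to 0, the all-ones vector is in the kernel and 0 is an eigenvalue. The single zero eigenvalue shows the graph is connected. The largest eigenvalue, 5, is at most the vertex count 5. By the matrix-tree theorem the graph has (1/5) * product of the nonzero eigenvalues = 1 spanning tree.

[0, 1, 1, 1, 5]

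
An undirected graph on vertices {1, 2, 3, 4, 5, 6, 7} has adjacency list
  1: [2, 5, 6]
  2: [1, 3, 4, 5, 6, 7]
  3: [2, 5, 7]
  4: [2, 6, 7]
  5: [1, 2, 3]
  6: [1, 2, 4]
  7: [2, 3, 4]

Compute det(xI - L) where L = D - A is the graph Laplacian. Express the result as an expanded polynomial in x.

x^7 - 24x^6 + 231x^5 - 1140x^4 + 3036x^3 - 4128x^2 + 2240x

Reading degrees in the order [1, 2, 3, 4, 5, 6, 7] gives [3, 6, 3, 3, 3, 3, 3]; set D = diag(3, 6, 3, 3, 3, 3, 3) and form L = D - A. Computing det(xI - L) by cofactor expansion (or equivalently via sum-over-permutations) gives x^7 - 24x^6 + 231x^5 - 1140x^4 + 3036x^3 - 4128x^2 + 2240x. Since p(0) = det(-L) = 0, x divides p(x). There is one zero in the spectrum, matching the 1 component.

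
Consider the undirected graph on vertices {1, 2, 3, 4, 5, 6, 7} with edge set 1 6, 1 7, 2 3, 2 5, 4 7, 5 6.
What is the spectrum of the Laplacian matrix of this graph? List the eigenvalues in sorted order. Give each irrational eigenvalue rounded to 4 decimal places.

Reading degrees in the order [1, 2, 3, 4, 5, 6, 7] gives [2, 2, 1, 1, 2, 2, 2]; set D = diag(2, 2, 1, 1, 2, 2, 2) and form L = D - A. L is symmetric positive semidefinite, so every eigenvalue is real and nonnegative. There is one zero in the spectrum, matching the 1 component. The eigenvalues sum to 12, which equals trace(L) = 2|E|.

[0, 0.1981, 0.7530, 1.5550, 2.4450, 3.2470, 3.8019]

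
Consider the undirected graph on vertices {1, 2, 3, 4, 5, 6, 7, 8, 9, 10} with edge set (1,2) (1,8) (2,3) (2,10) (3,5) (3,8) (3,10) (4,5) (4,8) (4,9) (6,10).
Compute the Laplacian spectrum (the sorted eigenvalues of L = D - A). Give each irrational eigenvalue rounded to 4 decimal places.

[0, 0, 0.4440, 0.8661, 1.4812, 2.1904, 3, 3.9694, 4.3865, 5.6625]

Reading degrees in the order [1, 2, 3, 4, 5, 6, 7, 8, 9, 10] gives [2, 3, 4, 3, 2, 1, 0, 3, 1, 3]; set D = diag(2, 3, 4, 3, 2, 1, 0, 3, 1, 3) and form L = D - A. Since every row of L sums to 0, the all-ones vector is in the kernel and 0 is an eigenvalue. The 2 zero eigenvalues correspond to the 2 connected components. The largest eigenvalue, 5.6625, is at most the vertex count 10.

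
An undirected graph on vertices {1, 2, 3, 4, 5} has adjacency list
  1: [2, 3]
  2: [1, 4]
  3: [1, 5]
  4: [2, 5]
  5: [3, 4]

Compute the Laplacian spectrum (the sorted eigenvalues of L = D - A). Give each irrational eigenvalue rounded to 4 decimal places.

[0, 1.3820, 1.3820, 3.6180, 3.6180]

Each diagonal entry of L is the vertex degree and each off-diagonal entry is -1 where an edge is present, 0 otherwise; in the order [1, 2, 3, 4, 5] the diagonal is [2, 2, 2, 2, 2]. The multiplicity of 0 as a Laplacian eigenvalue equals the number of connected components. The largest eigenvalue, 3.6180, is at most the vertex count 5.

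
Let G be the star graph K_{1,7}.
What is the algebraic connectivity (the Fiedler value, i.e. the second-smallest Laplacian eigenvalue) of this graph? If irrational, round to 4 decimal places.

The graph has 8 vertices and degree multiset [7, 1, 1, 1, 1, 1, 1, 1]; D is the diagonal matrix of degrees and L = D - A. The smallest Laplacian eigenvalue is always 0. The next one, lambda_2 = 1, measures how hard the graph is to disconnect: larger values mean better connectivity. The largest eigenvalue, 8, is at most the vertex count 8.

1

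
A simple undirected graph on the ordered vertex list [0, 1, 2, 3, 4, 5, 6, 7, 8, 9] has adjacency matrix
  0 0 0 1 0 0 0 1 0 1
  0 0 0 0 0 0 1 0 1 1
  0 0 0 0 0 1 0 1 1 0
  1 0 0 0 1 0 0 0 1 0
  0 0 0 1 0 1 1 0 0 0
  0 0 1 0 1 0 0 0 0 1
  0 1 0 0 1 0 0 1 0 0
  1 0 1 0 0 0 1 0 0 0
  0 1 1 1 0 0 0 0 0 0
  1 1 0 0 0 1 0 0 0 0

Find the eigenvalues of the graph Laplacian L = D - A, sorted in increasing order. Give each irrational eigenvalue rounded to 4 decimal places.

Reading degrees in the order [0, 1, 2, 3, 4, 5, 6, 7, 8, 9] gives [3, 3, 3, 3, 3, 3, 3, 3, 3, 3]; set D = diag(3, 3, 3, 3, 3, 3, 3, 3, 3, 3) and form L = D - A. L is symmetric positive semidefinite, so every eigenvalue is real and nonnegative. There is one zero in the spectrum, matching the 1 component.

[0, 2, 2, 2, 2, 2, 5, 5, 5, 5]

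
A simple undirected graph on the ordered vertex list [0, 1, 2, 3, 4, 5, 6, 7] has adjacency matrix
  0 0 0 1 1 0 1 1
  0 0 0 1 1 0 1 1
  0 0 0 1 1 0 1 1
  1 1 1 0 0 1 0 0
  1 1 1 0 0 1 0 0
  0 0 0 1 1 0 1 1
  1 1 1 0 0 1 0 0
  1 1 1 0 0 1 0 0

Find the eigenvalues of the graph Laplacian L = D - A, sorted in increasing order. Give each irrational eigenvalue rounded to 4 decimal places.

[0, 4, 4, 4, 4, 4, 4, 8]

Reading degrees in the order [0, 1, 2, 3, 4, 5, 6, 7] gives [4, 4, 4, 4, 4, 4, 4, 4]; set D = diag(4, 4, 4, 4, 4, 4, 4, 4) and form L = D - A. Diagonalising L (or applying a numerical eigensolver to the 8x8 matrix) gives the spectrum above. There is one zero in the spectrum, matching the 1 component.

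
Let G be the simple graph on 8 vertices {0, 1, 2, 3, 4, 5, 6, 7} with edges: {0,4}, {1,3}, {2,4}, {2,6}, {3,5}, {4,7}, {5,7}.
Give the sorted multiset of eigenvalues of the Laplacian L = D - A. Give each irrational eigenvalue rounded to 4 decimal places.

With the vertex order [0, 1, 2, 3, 4, 5, 6, 7], the degrees are [1, 1, 2, 2, 3, 2, 1, 2], giving D = diag(1, 1, 2, 2, 3, 2, 1, 2) and L = D - A. L is symmetric positive semidefinite, so every eigenvalue is real and nonnegative. The single zero eigenvalue shows the graph is connected. By the matrix-tree theorem the graph has (1/8) * product of the nonzero eigenvalues = 1 spanning tree.

[0, 0.1864, 0.5858, 1, 2, 2.4707, 3.4142, 4.3429]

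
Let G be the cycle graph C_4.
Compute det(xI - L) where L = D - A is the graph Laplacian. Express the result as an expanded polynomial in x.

x^4 - 8x^3 + 20x^2 - 16x

The graph has 4 vertices and degree multiset [2, 2, 2, 2]; D is the diagonal matrix of degrees and L = D - A. Computing det(xI - L) by cofactor expansion (or equivalently via sum-over-permutations) gives x^4 - 8x^3 + 20x^2 - 16x. Since p(0) = det(-L) = 0, x divides p(x). There is one zero in the spectrum, matching the 1 component. By the matrix-tree theorem the graph has (1/4) * product of the nonzero eigenvalues = 4 spanning trees.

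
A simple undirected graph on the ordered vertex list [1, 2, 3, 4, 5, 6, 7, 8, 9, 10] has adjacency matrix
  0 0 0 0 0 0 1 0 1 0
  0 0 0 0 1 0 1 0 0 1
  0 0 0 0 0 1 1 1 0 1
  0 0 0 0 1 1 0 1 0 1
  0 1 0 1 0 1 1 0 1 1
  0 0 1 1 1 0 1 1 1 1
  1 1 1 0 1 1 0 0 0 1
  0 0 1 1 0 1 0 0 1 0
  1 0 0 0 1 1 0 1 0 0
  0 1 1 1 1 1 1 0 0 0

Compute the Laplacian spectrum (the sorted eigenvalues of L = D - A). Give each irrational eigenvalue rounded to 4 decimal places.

[0, 1.7065, 2.3562, 3.5847, 4.0395, 4.8002, 6.4869, 7.2295, 7.5698, 8.2267]

Reading degrees in the order [1, 2, 3, 4, 5, 6, 7, 8, 9, 10] gives [2, 3, 4, 4, 6, 7, 6, 4, 4, 6]; set D = diag(2, 3, 4, 4, 6, 7, 6, 4, 4, 6) and form L = D - A. L is symmetric positive semidefinite, so every eigenvalue is real and nonnegative. The largest eigenvalue, 8.2267, is at most the vertex count 10.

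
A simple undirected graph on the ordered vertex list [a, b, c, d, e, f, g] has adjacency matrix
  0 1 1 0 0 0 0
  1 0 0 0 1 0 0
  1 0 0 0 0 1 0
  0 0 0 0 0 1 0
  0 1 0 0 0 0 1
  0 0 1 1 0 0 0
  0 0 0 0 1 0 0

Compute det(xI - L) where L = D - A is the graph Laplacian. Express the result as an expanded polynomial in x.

Reading degrees in the order [a, b, c, d, e, f, g] gives [2, 2, 2, 1, 2, 2, 1]; set D = diag(2, 2, 2, 1, 2, 2, 1) and form L = D - A. Computing det(xI - L) by cofactor expansion (or equivalently via sum-over-permutations) gives x^7 - 12x^6 + 55x^5 - 120x^4 + 126x^3 - 56x^2 + 7x. The coefficient of x^6 equals -trace(L) = -12, matching the sum of degrees. The eigenvalues sum to 12, which equals trace(L) = 2|E|.

x^7 - 12x^6 + 55x^5 - 120x^4 + 126x^3 - 56x^2 + 7x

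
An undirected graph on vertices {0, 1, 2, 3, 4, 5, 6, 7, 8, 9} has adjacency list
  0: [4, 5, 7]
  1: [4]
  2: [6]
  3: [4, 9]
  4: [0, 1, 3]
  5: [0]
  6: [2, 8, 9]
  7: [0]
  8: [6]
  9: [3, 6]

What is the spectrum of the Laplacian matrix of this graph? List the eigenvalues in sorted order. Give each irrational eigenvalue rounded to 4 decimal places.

Reading degrees in the order [0, 1, 2, 3, 4, 5, 6, 7, 8, 9] gives [3, 1, 1, 2, 3, 1, 3, 1, 1, 2]; set D = diag(3, 1, 1, 2, 3, 1, 3, 1, 1, 2) and form L = D - A. Since every row of L sums to 0, the all-ones vector is in the kernel and 0 is an eigenvalue. The single zero eigenvalue shows the graph is connected.

[0, 0.1338, 0.5188, 1, 1, 1, 2.3111, 3.2108, 4.1701, 4.6554]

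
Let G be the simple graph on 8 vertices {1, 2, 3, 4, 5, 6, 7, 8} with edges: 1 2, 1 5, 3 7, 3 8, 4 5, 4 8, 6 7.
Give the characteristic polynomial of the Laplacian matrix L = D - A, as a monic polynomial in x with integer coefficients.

Each diagonal entry of L is the vertex degree and each off-diagonal entry is -1 where an edge is present, 0 otherwise; in the order [1, 2, 3, 4, 5, 6, 7, 8] the diagonal is [2, 1, 2, 2, 2, 1, 2, 2]. Computing det(xI - L) by cofactor expansion (or equivalently via sum-over-permutations) gives x^8 - 14x^7 + 78x^6 - 220x^5 + 330x^4 - 252x^3 + 84x^2 - 8x. Since p(0) = det(-L) = 0, x divides p(x). By the matrix-tree theorem the graph has (1/8) * product of the nonzero eigenvalues = 1 spanning tree.

x^8 - 14x^7 + 78x^6 - 220x^5 + 330x^4 - 252x^3 + 84x^2 - 8x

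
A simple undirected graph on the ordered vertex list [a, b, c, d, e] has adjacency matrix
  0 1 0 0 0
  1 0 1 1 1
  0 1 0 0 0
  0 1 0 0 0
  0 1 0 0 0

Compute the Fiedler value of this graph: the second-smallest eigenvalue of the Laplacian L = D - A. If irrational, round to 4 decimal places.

Each diagonal entry of L is the vertex degree and each off-diagonal entry is -1 where an edge is present, 0 otherwise; in the order [a, b, c, d, e] the diagonal is [1, 4, 1, 1, 1]. Computing the eigenvalues of L and sorting gives [0, 1, 1, 1, 5]. The Fiedler value lambda_2 = 1 is strictly positive, so the graph is connected. The largest eigenvalue, 5, is at most the vertex count 5.

1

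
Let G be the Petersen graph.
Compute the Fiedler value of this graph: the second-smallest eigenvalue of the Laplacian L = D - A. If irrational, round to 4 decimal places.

2

The graph has 10 vertices and degree multiset [3, 3, 3, 3, 3, 3, 3, 3, 3, 3]; D is the diagonal matrix of degrees and L = D - A. The smallest Laplacian eigenvalue is always 0. The next one, lambda_2 = 2, measures how hard the graph is to disconnect: larger values mean better connectivity.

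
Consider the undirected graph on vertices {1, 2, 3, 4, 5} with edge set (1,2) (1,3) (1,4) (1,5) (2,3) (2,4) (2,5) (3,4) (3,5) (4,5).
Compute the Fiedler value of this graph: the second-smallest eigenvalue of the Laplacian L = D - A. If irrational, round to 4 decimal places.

Reading degrees in the order [1, 2, 3, 4, 5] gives [4, 4, 4, 4, 4]; set D = diag(4, 4, 4, 4, 4) and form L = D - A. Computing the eigenvalues of L and sorting gives [0, 5, 5, 5, 5]. The Fiedler value lambda_2 = 5 is strictly positive, so the graph is connected. By the matrix-tree theorem the graph has (1/5) * product of the nonzero eigenvalues = 125 spanning trees.

5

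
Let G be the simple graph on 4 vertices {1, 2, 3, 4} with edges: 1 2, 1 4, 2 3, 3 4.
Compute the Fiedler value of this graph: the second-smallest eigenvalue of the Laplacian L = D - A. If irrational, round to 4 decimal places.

Reading degrees in the order [1, 2, 3, 4] gives [2, 2, 2, 2]; set D = diag(2, 2, 2, 2) and form L = D - A. Computing the eigenvalues of L and sorting gives [0, 2, 2, 4]. The Fiedler value lambda_2 = 2 is strictly positive, so the graph is connected.

2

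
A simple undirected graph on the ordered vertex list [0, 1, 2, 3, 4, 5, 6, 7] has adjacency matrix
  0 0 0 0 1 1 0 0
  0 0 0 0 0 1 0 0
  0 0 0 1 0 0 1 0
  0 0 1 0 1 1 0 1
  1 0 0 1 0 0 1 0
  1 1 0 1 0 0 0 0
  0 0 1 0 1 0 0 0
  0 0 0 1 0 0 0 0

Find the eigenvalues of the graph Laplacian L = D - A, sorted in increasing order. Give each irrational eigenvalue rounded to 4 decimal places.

[0, 0.5858, 0.8549, 1.3820, 2.4760, 3.4142, 3.6180, 5.6691]

Reading degrees in the order [0, 1, 2, 3, 4, 5, 6, 7] gives [2, 1, 2, 4, 3, 3, 2, 1]; set D = diag(2, 1, 2, 4, 3, 3, 2, 1) and form L = D - A. Since every row of L sums to 0, the all-ones vector is in the kernel and 0 is an eigenvalue. The single zero eigenvalue shows the graph is connected. The largest eigenvalue, 5.6691, is at most the vertex count 8. There is one zero in the spectrum, matching the 1 component.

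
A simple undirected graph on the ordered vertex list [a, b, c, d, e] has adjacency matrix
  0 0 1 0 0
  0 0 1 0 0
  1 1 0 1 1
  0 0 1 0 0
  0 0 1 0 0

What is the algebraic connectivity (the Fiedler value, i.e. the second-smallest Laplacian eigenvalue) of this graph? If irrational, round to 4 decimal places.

Each diagonal entry of L is the vertex degree and each off-diagonal entry is -1 where an edge is present, 0 otherwise; in the order [a, b, c, d, e] the diagonal is [1, 1, 4, 1, 1]. Computing the eigenvalues of L and sorting gives [0, 1, 1, 1, 5]. The Fiedler value lambda_2 = 1 is strictly positive, so the graph is connected. By the matrix-tree theorem the graph has (1/5) * product of the nonzero eigenvalues = 1 spanning tree.

1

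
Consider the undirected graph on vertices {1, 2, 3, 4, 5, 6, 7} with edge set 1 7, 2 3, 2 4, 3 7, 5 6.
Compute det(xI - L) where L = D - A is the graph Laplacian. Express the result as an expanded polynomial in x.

x^7 - 10x^6 + 37x^5 - 62x^4 + 45x^3 - 10x^2

Reading degrees in the order [1, 2, 3, 4, 5, 6, 7] gives [1, 2, 2, 1, 1, 1, 2]; set D = diag(1, 2, 2, 1, 1, 1, 2) and form L = D - A. Computing det(xI - L) by cofactor expansion (or equivalently via sum-over-permutations) gives x^7 - 10x^6 + 37x^5 - 62x^4 + 45x^3 - 10x^2. The coefficient of x^6 equals -trace(L) = -10, matching the sum of degrees. The largest eigenvalue, 3.6180, is at most the vertex count 7.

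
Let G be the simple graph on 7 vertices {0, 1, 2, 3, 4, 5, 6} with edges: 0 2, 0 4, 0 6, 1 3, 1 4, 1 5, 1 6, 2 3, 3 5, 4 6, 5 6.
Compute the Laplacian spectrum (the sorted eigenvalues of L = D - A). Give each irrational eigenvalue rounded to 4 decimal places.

With the vertex order [0, 1, 2, 3, 4, 5, 6], the degrees are [3, 4, 2, 3, 3, 3, 4], giving D = diag(3, 4, 2, 3, 3, 3, 4) and L = D - A. L is symmetric positive semidefinite, so every eigenvalue is real and nonnegative. The single zero eigenvalue shows the graph is connected. By the matrix-tree theorem the graph has (1/7) * product of the nonzero eigenvalues = 185 spanning trees.

[0, 1.5858, 1.8299, 3.6889, 4.4142, 5, 5.4812]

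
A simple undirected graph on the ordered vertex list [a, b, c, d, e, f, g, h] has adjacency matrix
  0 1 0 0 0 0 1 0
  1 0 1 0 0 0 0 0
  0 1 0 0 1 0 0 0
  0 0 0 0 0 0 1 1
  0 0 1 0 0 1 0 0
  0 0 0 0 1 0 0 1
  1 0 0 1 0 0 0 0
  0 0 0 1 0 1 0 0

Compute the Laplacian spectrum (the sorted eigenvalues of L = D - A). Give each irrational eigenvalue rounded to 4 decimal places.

[0, 0.5858, 0.5858, 2, 2, 3.4142, 3.4142, 4]

Each diagonal entry of L is the vertex degree and each off-diagonal entry is -1 where an edge is present, 0 otherwise; in the order [a, b, c, d, e, f, g, h] the diagonal is [2, 2, 2, 2, 2, 2, 2, 2]. L is symmetric positive semidefinite, so every eigenvalue is real and nonnegative.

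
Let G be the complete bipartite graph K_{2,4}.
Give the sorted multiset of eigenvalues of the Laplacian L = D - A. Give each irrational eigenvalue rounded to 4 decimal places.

The graph has 6 vertices and degree multiset [4, 4, 2, 2, 2, 2]; D is the diagonal matrix of degrees and L = D - A. The multiplicity of 0 as a Laplacian eigenvalue equals the number of connected components. The single zero eigenvalue shows the graph is connected.

[0, 2, 2, 2, 4, 6]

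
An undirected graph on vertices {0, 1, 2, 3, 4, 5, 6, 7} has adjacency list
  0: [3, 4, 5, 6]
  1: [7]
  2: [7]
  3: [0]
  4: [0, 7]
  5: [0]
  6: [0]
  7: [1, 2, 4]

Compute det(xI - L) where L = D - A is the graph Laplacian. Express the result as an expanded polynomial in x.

With the vertex order [0, 1, 2, 3, 4, 5, 6, 7], the degrees are [4, 1, 1, 1, 2, 1, 1, 3], giving D = diag(4, 1, 1, 1, 2, 1, 1, 3) and L = D - A. Computing det(xI - L) by cofactor expansion (or equivalently via sum-over-permutations) gives x^8 - 14x^7 + 74x^6 - 190x^5 + 259x^4 - 188x^3 + 66x^2 - 8x. The coefficient of x^7 equals -trace(L) = -14, matching the sum of degrees. The eigenvalues sum to 14, which equals trace(L) = 2|E|.

x^8 - 14x^7 + 74x^6 - 190x^5 + 259x^4 - 188x^3 + 66x^2 - 8x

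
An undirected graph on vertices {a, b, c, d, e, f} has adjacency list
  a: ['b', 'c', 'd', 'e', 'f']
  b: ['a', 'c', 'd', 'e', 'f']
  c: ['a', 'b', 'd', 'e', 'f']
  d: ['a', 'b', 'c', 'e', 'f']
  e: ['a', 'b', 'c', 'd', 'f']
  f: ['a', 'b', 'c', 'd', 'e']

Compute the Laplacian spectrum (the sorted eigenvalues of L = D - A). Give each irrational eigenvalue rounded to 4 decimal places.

With the vertex order [a, b, c, d, e, f], the degrees are [5, 5, 5, 5, 5, 5], giving D = diag(5, 5, 5, 5, 5, 5) and L = D - A. The multiplicity of 0 as a Laplacian eigenvalue equals the number of connected components. There is one zero in the spectrum, matching the 1 component.

[0, 6, 6, 6, 6, 6]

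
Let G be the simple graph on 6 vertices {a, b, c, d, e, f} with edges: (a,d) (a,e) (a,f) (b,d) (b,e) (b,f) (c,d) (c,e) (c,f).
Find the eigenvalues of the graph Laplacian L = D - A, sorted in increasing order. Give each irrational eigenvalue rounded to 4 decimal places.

[0, 3, 3, 3, 3, 6]

Reading degrees in the order [a, b, c, d, e, f] gives [3, 3, 3, 3, 3, 3]; set D = diag(3, 3, 3, 3, 3, 3) and form L = D - A. Diagonalising L (or applying a numerical eigensolver to the 6x6 matrix) gives the spectrum above. The single zero eigenvalue shows the graph is connected. The eigenvalues sum to 18, which equals trace(L) = 2|E|. There is one zero in the spectrum, matching the 1 component.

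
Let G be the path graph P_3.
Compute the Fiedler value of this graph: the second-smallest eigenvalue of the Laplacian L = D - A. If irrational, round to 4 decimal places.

The graph has 3 vertices and degree multiset [2, 1, 1]; D is the diagonal matrix of degrees and L = D - A. Computing the eigenvalues of L and sorting gives [0, 1, 3]. The Fiedler value lambda_2 = 1 is strictly positive, so the graph is connected. The eigenvalues sum to 4, which equals trace(L) = 2|E|.

1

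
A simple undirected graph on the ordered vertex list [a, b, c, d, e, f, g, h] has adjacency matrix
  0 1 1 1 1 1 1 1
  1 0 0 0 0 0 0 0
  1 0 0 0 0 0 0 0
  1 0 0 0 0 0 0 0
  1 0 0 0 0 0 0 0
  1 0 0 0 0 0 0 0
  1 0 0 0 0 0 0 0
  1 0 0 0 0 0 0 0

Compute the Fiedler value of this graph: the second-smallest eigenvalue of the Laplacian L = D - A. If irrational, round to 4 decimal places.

1

With the vertex order [a, b, c, d, e, f, g, h], the degrees are [7, 1, 1, 1, 1, 1, 1, 1], giving D = diag(7, 1, 1, 1, 1, 1, 1, 1) and L = D - A. Computing the eigenvalues of L and sorting gives [0, 1, 1, 1, 1, 1, 1, 8]. The Fiedler value lambda_2 = 1 is strictly positive, so the graph is connected. There is one zero in the spectrum, matching the 1 component.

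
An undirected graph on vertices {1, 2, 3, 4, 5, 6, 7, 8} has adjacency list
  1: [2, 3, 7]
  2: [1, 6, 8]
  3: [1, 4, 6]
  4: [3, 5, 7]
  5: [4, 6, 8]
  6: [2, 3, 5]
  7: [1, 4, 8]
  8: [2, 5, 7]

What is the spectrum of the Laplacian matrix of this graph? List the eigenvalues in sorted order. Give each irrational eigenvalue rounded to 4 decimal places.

With the vertex order [1, 2, 3, 4, 5, 6, 7, 8], the degrees are [3, 3, 3, 3, 3, 3, 3, 3], giving D = diag(3, 3, 3, 3, 3, 3, 3, 3) and L = D - A. L is symmetric positive semidefinite, so every eigenvalue is real and nonnegative.

[0, 2, 2, 2, 4, 4, 4, 6]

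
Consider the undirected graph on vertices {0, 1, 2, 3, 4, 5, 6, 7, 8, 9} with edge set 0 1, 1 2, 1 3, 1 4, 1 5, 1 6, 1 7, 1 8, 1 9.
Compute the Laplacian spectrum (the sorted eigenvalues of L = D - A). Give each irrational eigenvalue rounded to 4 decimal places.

[0, 1, 1, 1, 1, 1, 1, 1, 1, 10]

Each diagonal entry of L is the vertex degree and each off-diagonal entry is -1 where an edge is present, 0 otherwise; in the order [0, 1, 2, 3, 4, 5, 6, 7, 8, 9] the diagonal is [1, 9, 1, 1, 1, 1, 1, 1, 1, 1]. The multiplicity of 0 as a Laplacian eigenvalue equals the number of connected components. The largest eigenvalue, 10, is at most the vertex count 10. The eigenvalues sum to 18, which equals trace(L) = 2|E|.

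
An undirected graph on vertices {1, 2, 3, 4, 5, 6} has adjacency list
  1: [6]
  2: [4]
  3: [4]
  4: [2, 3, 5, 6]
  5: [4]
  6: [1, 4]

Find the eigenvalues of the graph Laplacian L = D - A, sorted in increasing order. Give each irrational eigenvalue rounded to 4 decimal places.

Reading degrees in the order [1, 2, 3, 4, 5, 6] gives [1, 1, 1, 4, 1, 2]; set D = diag(1, 1, 1, 4, 1, 2) and form L = D - A. Since every row of L sums to 0, the all-ones vector is in the kernel and 0 is an eigenvalue. The single zero eigenvalue shows the graph is connected. There is one zero in the spectrum, matching the 1 component.

[0, 0.4859, 1, 1, 2.4280, 5.0861]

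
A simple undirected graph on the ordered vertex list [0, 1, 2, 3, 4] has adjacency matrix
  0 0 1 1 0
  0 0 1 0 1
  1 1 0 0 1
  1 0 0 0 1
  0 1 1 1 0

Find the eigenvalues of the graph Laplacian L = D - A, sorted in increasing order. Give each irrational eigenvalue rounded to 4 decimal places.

Each diagonal entry of L is the vertex degree and each off-diagonal entry is -1 where an edge is present, 0 otherwise; in the order [0, 1, 2, 3, 4] the diagonal is [2, 2, 3, 2, 3]. Since every row of L sums to 0, the all-ones vector is in the kernel and 0 is an eigenvalue. There is one zero in the spectrum, matching the 1 component.

[0, 1.3820, 2.3820, 3.6180, 4.6180]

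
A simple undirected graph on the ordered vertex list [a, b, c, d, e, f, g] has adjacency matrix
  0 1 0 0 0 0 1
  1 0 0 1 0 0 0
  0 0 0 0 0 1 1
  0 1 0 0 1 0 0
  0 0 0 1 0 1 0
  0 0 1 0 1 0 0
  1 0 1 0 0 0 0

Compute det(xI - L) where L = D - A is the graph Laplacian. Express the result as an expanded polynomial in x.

With the vertex order [a, b, c, d, e, f, g], the degrees are [2, 2, 2, 2, 2, 2, 2], giving D = diag(2, 2, 2, 2, 2, 2, 2) and L = D - A. L has integer entries, so p(x) = det(xI - L) has integer coefficients. Expanding the determinant yields x^7 - 14x^6 + 77x^5 - 210x^4 + 294x^3 - 196x^2 + 49x. Since p(0) = det(-L) = 0, x divides p(x). The eigenvalues sum to 14, which equals trace(L) = 2|E|.

x^7 - 14x^6 + 77x^5 - 210x^4 + 294x^3 - 196x^2 + 49x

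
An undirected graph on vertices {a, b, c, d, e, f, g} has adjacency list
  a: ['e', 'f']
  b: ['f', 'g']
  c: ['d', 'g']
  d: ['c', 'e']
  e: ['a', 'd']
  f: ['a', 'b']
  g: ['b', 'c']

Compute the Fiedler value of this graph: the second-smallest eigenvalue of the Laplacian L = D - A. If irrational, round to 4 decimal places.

With the vertex order [a, b, c, d, e, f, g], the degrees are [2, 2, 2, 2, 2, 2, 2], giving D = diag(2, 2, 2, 2, 2, 2, 2) and L = D - A. Computing the eigenvalues of L and sorting gives [0, 0.7530, 0.7530, 2.4450, 2.4450, 3.8019, 3.8019]. The Fiedler value lambda_2 = 0.7530 is strictly positive, so the graph is connected. There is one zero in the spectrum, matching the 1 component.

0.7530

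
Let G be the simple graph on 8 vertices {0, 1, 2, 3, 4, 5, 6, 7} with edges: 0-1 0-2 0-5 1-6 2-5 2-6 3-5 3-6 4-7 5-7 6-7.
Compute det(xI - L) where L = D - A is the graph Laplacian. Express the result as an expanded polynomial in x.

With the vertex order [0, 1, 2, 3, 4, 5, 6, 7], the degrees are [3, 2, 3, 2, 1, 4, 4, 3], giving D = diag(3, 2, 3, 2, 1, 4, 4, 3) and L = D - A. L has integer entries, so p(x) = det(xI - L) has integer coefficients. Expanding the determinant yields x^8 - 22x^7 + 197x^6 - 926x^5 + 2451x^4 - 3616x^3 + 2707x^2 - 768x. Since p(0) = det(-L) = 0, x divides p(x). There is one zero in the spectrum, matching the 1 component.

x^8 - 22x^7 + 197x^6 - 926x^5 + 2451x^4 - 3616x^3 + 2707x^2 - 768x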